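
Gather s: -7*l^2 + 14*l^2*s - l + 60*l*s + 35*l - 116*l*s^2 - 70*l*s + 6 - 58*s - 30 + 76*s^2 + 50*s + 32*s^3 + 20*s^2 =-7*l^2 + 34*l + 32*s^3 + s^2*(96 - 116*l) + s*(14*l^2 - 10*l - 8) - 24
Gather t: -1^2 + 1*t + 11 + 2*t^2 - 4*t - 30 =2*t^2 - 3*t - 20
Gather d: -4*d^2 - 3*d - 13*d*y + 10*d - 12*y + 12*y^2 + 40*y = -4*d^2 + d*(7 - 13*y) + 12*y^2 + 28*y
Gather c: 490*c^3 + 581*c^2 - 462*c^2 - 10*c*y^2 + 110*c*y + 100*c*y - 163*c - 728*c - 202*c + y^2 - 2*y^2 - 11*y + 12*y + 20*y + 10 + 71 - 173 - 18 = 490*c^3 + 119*c^2 + c*(-10*y^2 + 210*y - 1093) - y^2 + 21*y - 110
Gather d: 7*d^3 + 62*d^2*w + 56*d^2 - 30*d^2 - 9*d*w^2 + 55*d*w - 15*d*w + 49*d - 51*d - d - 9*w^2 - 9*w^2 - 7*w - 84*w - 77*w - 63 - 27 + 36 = 7*d^3 + d^2*(62*w + 26) + d*(-9*w^2 + 40*w - 3) - 18*w^2 - 168*w - 54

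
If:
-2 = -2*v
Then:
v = 1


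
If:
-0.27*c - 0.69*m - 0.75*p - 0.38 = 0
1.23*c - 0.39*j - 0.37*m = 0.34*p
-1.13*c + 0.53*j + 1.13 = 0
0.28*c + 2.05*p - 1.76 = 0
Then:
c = -2.04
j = -6.47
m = -0.99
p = 1.14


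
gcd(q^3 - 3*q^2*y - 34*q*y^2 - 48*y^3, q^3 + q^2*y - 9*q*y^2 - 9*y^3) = q + 3*y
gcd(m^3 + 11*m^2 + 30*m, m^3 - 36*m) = m^2 + 6*m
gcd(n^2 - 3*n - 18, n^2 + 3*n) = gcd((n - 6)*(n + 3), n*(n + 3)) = n + 3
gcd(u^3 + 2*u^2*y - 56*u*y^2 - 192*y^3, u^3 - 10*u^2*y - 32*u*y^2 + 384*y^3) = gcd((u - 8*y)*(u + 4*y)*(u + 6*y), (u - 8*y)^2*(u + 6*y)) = -u^2 + 2*u*y + 48*y^2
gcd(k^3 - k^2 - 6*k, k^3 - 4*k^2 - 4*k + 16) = k + 2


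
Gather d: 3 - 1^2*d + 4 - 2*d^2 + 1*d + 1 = 8 - 2*d^2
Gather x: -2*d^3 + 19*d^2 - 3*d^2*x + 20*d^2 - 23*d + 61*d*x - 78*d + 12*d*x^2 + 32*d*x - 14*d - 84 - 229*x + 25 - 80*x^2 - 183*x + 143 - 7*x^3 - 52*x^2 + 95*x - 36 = -2*d^3 + 39*d^2 - 115*d - 7*x^3 + x^2*(12*d - 132) + x*(-3*d^2 + 93*d - 317) + 48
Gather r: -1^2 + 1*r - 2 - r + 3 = 0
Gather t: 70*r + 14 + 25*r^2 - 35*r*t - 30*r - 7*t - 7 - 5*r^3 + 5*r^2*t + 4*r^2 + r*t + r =-5*r^3 + 29*r^2 + 41*r + t*(5*r^2 - 34*r - 7) + 7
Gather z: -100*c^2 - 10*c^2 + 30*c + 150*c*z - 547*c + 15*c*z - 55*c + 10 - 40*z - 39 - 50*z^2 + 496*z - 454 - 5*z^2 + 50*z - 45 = -110*c^2 - 572*c - 55*z^2 + z*(165*c + 506) - 528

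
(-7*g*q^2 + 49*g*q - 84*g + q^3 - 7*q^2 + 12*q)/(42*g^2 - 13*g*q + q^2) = (q^2 - 7*q + 12)/(-6*g + q)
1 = 1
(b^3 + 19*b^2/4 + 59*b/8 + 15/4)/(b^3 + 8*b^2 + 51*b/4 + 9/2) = (4*b^2 + 13*b + 10)/(2*(2*b^2 + 13*b + 6))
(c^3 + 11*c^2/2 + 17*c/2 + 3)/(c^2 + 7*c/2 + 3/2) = c + 2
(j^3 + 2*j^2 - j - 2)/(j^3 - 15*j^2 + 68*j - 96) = (j^3 + 2*j^2 - j - 2)/(j^3 - 15*j^2 + 68*j - 96)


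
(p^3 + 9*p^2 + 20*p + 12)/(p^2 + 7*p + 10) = (p^2 + 7*p + 6)/(p + 5)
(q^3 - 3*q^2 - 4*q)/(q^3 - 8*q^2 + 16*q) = (q + 1)/(q - 4)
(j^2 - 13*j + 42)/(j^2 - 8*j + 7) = (j - 6)/(j - 1)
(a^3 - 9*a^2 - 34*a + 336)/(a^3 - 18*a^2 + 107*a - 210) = (a^2 - 2*a - 48)/(a^2 - 11*a + 30)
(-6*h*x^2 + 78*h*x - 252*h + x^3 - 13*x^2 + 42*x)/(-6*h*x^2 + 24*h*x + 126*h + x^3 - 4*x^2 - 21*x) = (x - 6)/(x + 3)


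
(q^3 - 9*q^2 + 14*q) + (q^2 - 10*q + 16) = q^3 - 8*q^2 + 4*q + 16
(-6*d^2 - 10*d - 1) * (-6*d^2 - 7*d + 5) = 36*d^4 + 102*d^3 + 46*d^2 - 43*d - 5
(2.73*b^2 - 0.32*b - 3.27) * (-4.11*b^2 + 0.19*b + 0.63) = -11.2203*b^4 + 1.8339*b^3 + 15.0988*b^2 - 0.8229*b - 2.0601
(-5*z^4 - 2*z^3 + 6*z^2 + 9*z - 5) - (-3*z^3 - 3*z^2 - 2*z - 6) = -5*z^4 + z^3 + 9*z^2 + 11*z + 1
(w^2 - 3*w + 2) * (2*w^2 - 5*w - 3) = 2*w^4 - 11*w^3 + 16*w^2 - w - 6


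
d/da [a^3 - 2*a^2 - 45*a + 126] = 3*a^2 - 4*a - 45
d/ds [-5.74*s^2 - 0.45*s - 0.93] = -11.48*s - 0.45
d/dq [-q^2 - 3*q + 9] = -2*q - 3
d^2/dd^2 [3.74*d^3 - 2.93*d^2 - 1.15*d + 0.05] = 22.44*d - 5.86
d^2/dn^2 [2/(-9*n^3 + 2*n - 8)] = 4*(27*n*(9*n^3 - 2*n + 8) - (27*n^2 - 2)^2)/(9*n^3 - 2*n + 8)^3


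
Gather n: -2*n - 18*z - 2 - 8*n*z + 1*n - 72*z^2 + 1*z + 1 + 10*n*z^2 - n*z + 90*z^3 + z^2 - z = n*(10*z^2 - 9*z - 1) + 90*z^3 - 71*z^2 - 18*z - 1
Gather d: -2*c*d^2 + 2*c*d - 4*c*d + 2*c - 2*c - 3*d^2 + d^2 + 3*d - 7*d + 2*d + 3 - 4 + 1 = d^2*(-2*c - 2) + d*(-2*c - 2)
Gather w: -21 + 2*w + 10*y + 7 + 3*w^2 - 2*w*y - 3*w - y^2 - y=3*w^2 + w*(-2*y - 1) - y^2 + 9*y - 14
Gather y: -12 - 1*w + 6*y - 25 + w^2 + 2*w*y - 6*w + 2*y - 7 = w^2 - 7*w + y*(2*w + 8) - 44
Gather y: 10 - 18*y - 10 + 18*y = 0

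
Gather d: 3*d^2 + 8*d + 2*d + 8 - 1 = 3*d^2 + 10*d + 7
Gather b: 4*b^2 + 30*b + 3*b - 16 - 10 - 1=4*b^2 + 33*b - 27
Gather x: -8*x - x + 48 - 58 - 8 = -9*x - 18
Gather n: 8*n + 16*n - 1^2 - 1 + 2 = 24*n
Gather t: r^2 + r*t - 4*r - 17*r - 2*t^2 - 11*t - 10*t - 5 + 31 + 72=r^2 - 21*r - 2*t^2 + t*(r - 21) + 98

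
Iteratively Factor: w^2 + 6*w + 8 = (w + 2)*(w + 4)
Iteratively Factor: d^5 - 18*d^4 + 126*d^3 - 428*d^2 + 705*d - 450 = (d - 5)*(d^4 - 13*d^3 + 61*d^2 - 123*d + 90) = (d - 5)*(d - 2)*(d^3 - 11*d^2 + 39*d - 45) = (d - 5)^2*(d - 2)*(d^2 - 6*d + 9) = (d - 5)^2*(d - 3)*(d - 2)*(d - 3)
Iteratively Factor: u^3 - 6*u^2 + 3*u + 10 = (u - 5)*(u^2 - u - 2) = (u - 5)*(u - 2)*(u + 1)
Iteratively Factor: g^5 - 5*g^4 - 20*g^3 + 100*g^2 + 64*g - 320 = (g - 5)*(g^4 - 20*g^2 + 64) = (g - 5)*(g - 2)*(g^3 + 2*g^2 - 16*g - 32) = (g - 5)*(g - 2)*(g + 4)*(g^2 - 2*g - 8) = (g - 5)*(g - 2)*(g + 2)*(g + 4)*(g - 4)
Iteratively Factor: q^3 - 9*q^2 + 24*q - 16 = (q - 4)*(q^2 - 5*q + 4) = (q - 4)^2*(q - 1)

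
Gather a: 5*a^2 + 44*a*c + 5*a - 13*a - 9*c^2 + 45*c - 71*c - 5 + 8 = 5*a^2 + a*(44*c - 8) - 9*c^2 - 26*c + 3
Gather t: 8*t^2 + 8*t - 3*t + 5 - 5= 8*t^2 + 5*t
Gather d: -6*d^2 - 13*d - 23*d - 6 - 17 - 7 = -6*d^2 - 36*d - 30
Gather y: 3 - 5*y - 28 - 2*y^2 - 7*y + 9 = -2*y^2 - 12*y - 16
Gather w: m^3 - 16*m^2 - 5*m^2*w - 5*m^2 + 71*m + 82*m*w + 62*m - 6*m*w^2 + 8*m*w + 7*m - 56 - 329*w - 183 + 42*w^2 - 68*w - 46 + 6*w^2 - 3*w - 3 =m^3 - 21*m^2 + 140*m + w^2*(48 - 6*m) + w*(-5*m^2 + 90*m - 400) - 288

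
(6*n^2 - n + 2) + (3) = 6*n^2 - n + 5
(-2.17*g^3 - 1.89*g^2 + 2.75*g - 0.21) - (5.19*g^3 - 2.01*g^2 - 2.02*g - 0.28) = -7.36*g^3 + 0.12*g^2 + 4.77*g + 0.07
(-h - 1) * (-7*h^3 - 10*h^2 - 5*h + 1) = 7*h^4 + 17*h^3 + 15*h^2 + 4*h - 1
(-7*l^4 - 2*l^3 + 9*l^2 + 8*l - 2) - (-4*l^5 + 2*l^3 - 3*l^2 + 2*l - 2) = 4*l^5 - 7*l^4 - 4*l^3 + 12*l^2 + 6*l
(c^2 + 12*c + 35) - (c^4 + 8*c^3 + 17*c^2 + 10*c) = -c^4 - 8*c^3 - 16*c^2 + 2*c + 35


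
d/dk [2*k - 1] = 2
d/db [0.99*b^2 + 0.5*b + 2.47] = 1.98*b + 0.5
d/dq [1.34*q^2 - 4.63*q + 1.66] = 2.68*q - 4.63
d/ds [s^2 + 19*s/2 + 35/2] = 2*s + 19/2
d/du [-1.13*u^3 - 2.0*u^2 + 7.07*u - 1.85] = -3.39*u^2 - 4.0*u + 7.07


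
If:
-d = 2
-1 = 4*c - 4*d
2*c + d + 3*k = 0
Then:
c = -9/4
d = -2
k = 13/6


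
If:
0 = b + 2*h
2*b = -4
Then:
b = -2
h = 1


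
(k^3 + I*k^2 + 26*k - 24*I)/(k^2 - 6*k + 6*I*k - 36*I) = (k^2 - 5*I*k - 4)/(k - 6)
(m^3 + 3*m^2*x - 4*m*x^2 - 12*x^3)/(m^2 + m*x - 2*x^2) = (-m^2 - m*x + 6*x^2)/(-m + x)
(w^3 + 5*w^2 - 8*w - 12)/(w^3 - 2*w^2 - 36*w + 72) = (w + 1)/(w - 6)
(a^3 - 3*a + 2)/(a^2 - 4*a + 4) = (a^3 - 3*a + 2)/(a^2 - 4*a + 4)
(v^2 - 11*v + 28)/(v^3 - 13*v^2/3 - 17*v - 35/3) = 3*(v - 4)/(3*v^2 + 8*v + 5)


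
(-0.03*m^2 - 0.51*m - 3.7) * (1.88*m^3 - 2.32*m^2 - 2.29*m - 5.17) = -0.0564*m^5 - 0.8892*m^4 - 5.7041*m^3 + 9.907*m^2 + 11.1097*m + 19.129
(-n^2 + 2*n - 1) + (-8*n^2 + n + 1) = -9*n^2 + 3*n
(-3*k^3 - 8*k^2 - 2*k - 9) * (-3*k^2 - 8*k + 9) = 9*k^5 + 48*k^4 + 43*k^3 - 29*k^2 + 54*k - 81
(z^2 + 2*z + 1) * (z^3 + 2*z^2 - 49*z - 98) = z^5 + 4*z^4 - 44*z^3 - 194*z^2 - 245*z - 98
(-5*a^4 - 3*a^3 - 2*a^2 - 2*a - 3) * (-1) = 5*a^4 + 3*a^3 + 2*a^2 + 2*a + 3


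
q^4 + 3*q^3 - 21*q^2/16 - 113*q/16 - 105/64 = (q - 3/2)*(q + 1/4)*(q + 7/4)*(q + 5/2)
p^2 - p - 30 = (p - 6)*(p + 5)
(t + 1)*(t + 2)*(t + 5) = t^3 + 8*t^2 + 17*t + 10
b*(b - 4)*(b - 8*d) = b^3 - 8*b^2*d - 4*b^2 + 32*b*d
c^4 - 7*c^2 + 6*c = c*(c - 2)*(c - 1)*(c + 3)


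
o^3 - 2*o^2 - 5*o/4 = o*(o - 5/2)*(o + 1/2)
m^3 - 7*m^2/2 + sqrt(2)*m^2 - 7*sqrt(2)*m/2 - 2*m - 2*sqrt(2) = (m - 4)*(m + 1/2)*(m + sqrt(2))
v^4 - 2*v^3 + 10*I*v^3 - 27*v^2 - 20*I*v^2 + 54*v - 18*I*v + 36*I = (v - 2)*(v + I)*(v + 3*I)*(v + 6*I)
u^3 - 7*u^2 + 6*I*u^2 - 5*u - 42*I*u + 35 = (u - 7)*(u + I)*(u + 5*I)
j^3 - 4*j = j*(j - 2)*(j + 2)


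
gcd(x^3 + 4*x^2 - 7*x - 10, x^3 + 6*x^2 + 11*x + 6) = x + 1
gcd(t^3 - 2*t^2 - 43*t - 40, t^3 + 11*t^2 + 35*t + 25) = t^2 + 6*t + 5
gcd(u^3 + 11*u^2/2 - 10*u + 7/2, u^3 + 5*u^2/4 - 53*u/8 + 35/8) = u - 1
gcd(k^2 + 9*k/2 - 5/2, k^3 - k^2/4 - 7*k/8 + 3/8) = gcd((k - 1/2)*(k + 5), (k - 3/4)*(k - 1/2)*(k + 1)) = k - 1/2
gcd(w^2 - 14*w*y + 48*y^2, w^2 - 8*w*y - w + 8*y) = -w + 8*y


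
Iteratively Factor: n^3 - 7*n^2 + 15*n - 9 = (n - 3)*(n^2 - 4*n + 3) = (n - 3)^2*(n - 1)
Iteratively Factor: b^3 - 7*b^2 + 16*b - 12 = (b - 2)*(b^2 - 5*b + 6) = (b - 2)^2*(b - 3)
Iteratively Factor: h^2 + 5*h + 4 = (h + 1)*(h + 4)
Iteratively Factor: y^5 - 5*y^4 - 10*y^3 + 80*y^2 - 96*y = (y - 3)*(y^4 - 2*y^3 - 16*y^2 + 32*y) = (y - 4)*(y - 3)*(y^3 + 2*y^2 - 8*y) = y*(y - 4)*(y - 3)*(y^2 + 2*y - 8) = y*(y - 4)*(y - 3)*(y - 2)*(y + 4)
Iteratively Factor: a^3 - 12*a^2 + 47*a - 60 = (a - 5)*(a^2 - 7*a + 12) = (a - 5)*(a - 3)*(a - 4)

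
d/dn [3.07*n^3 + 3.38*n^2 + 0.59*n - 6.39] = 9.21*n^2 + 6.76*n + 0.59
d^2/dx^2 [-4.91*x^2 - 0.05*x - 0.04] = -9.82000000000000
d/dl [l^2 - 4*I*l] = 2*l - 4*I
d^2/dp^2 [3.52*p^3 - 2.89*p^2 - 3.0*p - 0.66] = 21.12*p - 5.78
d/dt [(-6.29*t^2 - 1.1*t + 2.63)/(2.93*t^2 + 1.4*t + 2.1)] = (-5.583*t^2 - 41.8298*t - 5.992)/(8.5849*t^4 + 8.204*t^3 + 14.266*t^2 + 5.88*t + 4.41)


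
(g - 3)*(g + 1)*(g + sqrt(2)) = g^3 - 2*g^2 + sqrt(2)*g^2 - 3*g - 2*sqrt(2)*g - 3*sqrt(2)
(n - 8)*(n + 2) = n^2 - 6*n - 16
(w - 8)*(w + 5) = w^2 - 3*w - 40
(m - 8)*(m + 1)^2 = m^3 - 6*m^2 - 15*m - 8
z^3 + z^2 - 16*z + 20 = (z - 2)^2*(z + 5)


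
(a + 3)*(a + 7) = a^2 + 10*a + 21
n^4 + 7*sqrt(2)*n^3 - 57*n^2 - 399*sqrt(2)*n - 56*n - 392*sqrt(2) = (n - 8)*(n + 1)*(n + 7)*(n + 7*sqrt(2))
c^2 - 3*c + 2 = (c - 2)*(c - 1)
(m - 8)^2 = m^2 - 16*m + 64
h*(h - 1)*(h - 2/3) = h^3 - 5*h^2/3 + 2*h/3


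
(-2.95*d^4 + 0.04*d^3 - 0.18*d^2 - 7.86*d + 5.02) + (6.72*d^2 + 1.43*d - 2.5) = -2.95*d^4 + 0.04*d^3 + 6.54*d^2 - 6.43*d + 2.52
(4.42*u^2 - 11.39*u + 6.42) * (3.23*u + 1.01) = 14.2766*u^3 - 32.3255*u^2 + 9.2327*u + 6.4842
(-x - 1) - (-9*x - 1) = 8*x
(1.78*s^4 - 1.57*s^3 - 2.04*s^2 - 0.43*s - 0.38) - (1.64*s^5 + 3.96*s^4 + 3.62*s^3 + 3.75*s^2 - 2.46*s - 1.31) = -1.64*s^5 - 2.18*s^4 - 5.19*s^3 - 5.79*s^2 + 2.03*s + 0.93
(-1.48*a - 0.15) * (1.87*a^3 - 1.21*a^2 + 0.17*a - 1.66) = -2.7676*a^4 + 1.5103*a^3 - 0.0701*a^2 + 2.4313*a + 0.249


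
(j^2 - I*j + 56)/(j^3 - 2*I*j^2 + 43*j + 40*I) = (j + 7*I)/(j^2 + 6*I*j - 5)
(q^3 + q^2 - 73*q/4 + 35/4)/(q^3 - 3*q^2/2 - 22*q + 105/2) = (q - 1/2)/(q - 3)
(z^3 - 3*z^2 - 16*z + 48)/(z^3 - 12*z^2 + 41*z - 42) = (z^2 - 16)/(z^2 - 9*z + 14)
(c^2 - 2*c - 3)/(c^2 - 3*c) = (c + 1)/c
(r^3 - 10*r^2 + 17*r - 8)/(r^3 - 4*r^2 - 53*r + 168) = (r^2 - 2*r + 1)/(r^2 + 4*r - 21)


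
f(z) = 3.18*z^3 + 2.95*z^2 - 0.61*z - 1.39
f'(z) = 9.54*z^2 + 5.9*z - 0.61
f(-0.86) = -0.71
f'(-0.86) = 1.37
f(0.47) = -0.69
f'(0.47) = 4.27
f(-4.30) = -197.05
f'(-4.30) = 150.41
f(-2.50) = -31.12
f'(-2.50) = 44.26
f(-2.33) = -24.18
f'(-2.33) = 37.43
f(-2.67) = -39.26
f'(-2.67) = 51.65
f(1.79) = 25.21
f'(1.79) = 40.52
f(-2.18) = -18.99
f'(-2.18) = 31.87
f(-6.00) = -578.41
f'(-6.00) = 307.43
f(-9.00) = -2075.17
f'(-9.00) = 719.03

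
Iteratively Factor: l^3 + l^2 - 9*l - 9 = (l + 1)*(l^2 - 9) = (l - 3)*(l + 1)*(l + 3)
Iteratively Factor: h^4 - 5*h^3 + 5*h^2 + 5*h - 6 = (h + 1)*(h^3 - 6*h^2 + 11*h - 6) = (h - 1)*(h + 1)*(h^2 - 5*h + 6) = (h - 2)*(h - 1)*(h + 1)*(h - 3)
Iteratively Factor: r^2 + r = (r + 1)*(r)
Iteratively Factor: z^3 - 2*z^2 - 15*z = (z - 5)*(z^2 + 3*z) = z*(z - 5)*(z + 3)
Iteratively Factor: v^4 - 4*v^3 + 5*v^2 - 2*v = (v - 1)*(v^3 - 3*v^2 + 2*v) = (v - 1)^2*(v^2 - 2*v) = (v - 2)*(v - 1)^2*(v)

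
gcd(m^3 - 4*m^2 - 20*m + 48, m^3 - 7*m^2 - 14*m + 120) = m^2 - 2*m - 24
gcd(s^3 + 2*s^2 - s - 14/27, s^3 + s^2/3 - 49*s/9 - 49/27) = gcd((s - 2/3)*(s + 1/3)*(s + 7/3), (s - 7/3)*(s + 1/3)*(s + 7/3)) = s^2 + 8*s/3 + 7/9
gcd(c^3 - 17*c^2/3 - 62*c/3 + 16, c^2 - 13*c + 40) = c - 8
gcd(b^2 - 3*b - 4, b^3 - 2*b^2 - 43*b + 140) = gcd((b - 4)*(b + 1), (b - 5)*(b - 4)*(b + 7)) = b - 4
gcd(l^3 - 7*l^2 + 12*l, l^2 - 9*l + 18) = l - 3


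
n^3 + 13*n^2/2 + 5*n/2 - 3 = (n - 1/2)*(n + 1)*(n + 6)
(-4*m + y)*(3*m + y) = -12*m^2 - m*y + y^2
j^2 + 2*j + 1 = (j + 1)^2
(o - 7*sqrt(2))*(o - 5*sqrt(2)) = o^2 - 12*sqrt(2)*o + 70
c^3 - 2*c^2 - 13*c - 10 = (c - 5)*(c + 1)*(c + 2)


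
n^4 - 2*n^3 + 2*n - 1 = (n - 1)^3*(n + 1)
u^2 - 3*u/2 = u*(u - 3/2)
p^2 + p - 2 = (p - 1)*(p + 2)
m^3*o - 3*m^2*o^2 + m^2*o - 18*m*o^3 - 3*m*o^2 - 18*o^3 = (m - 6*o)*(m + 3*o)*(m*o + o)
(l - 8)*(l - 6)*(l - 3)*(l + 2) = l^4 - 15*l^3 + 56*l^2 + 36*l - 288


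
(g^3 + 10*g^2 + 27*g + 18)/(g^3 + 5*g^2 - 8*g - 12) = (g + 3)/(g - 2)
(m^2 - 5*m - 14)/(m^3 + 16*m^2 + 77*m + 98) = (m - 7)/(m^2 + 14*m + 49)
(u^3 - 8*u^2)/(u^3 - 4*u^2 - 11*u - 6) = u^2*(8 - u)/(-u^3 + 4*u^2 + 11*u + 6)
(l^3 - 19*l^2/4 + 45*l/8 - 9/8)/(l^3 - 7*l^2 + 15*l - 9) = (8*l^2 - 14*l + 3)/(8*(l^2 - 4*l + 3))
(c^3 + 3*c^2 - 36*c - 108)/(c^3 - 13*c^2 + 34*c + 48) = (c^2 + 9*c + 18)/(c^2 - 7*c - 8)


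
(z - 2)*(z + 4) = z^2 + 2*z - 8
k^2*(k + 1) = k^3 + k^2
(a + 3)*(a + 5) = a^2 + 8*a + 15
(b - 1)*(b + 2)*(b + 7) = b^3 + 8*b^2 + 5*b - 14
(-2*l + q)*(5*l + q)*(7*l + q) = -70*l^3 + 11*l^2*q + 10*l*q^2 + q^3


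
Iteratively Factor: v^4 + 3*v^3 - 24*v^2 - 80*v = (v + 4)*(v^3 - v^2 - 20*v) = (v - 5)*(v + 4)*(v^2 + 4*v) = (v - 5)*(v + 4)^2*(v)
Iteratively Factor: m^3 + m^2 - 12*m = (m)*(m^2 + m - 12) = m*(m + 4)*(m - 3)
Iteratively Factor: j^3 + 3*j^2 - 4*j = (j - 1)*(j^2 + 4*j) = j*(j - 1)*(j + 4)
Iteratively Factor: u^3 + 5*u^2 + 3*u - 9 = (u - 1)*(u^2 + 6*u + 9) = (u - 1)*(u + 3)*(u + 3)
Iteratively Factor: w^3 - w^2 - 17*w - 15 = (w - 5)*(w^2 + 4*w + 3) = (w - 5)*(w + 1)*(w + 3)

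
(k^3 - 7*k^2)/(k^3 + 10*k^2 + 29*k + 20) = k^2*(k - 7)/(k^3 + 10*k^2 + 29*k + 20)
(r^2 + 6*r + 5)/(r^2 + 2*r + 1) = (r + 5)/(r + 1)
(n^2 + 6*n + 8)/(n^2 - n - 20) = (n + 2)/(n - 5)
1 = 1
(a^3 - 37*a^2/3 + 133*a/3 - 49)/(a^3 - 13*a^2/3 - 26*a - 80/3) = (-3*a^3 + 37*a^2 - 133*a + 147)/(-3*a^3 + 13*a^2 + 78*a + 80)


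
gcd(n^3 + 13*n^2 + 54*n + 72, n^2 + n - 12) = n + 4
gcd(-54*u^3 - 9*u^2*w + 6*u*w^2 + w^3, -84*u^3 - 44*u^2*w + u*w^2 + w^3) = 6*u + w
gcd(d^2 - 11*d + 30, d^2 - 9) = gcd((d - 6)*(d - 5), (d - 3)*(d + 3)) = 1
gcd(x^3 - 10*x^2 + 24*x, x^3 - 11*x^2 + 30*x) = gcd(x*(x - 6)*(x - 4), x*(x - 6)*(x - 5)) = x^2 - 6*x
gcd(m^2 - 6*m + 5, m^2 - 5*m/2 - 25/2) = m - 5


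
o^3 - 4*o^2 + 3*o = o*(o - 3)*(o - 1)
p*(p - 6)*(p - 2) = p^3 - 8*p^2 + 12*p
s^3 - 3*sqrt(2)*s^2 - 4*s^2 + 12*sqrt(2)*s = s*(s - 4)*(s - 3*sqrt(2))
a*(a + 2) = a^2 + 2*a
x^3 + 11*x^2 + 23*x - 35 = (x - 1)*(x + 5)*(x + 7)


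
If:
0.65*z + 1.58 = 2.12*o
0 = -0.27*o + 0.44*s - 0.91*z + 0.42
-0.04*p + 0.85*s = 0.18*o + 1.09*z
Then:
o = 0.306603773584906*z + 0.745283018867924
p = 19.3171901801029*z - 13.9195433104631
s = 2.25632504288165*z - 0.49721269296741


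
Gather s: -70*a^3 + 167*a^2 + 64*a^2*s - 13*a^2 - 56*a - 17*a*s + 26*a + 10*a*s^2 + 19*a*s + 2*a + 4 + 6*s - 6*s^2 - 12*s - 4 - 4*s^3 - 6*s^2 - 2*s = -70*a^3 + 154*a^2 - 28*a - 4*s^3 + s^2*(10*a - 12) + s*(64*a^2 + 2*a - 8)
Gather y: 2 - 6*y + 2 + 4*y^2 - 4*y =4*y^2 - 10*y + 4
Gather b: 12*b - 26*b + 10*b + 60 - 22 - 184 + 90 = -4*b - 56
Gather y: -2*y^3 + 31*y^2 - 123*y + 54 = -2*y^3 + 31*y^2 - 123*y + 54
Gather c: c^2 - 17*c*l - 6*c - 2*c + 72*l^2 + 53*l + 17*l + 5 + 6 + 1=c^2 + c*(-17*l - 8) + 72*l^2 + 70*l + 12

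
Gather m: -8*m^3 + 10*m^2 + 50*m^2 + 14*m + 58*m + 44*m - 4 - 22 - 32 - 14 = -8*m^3 + 60*m^2 + 116*m - 72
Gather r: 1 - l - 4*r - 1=-l - 4*r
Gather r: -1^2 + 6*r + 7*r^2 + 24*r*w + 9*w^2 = 7*r^2 + r*(24*w + 6) + 9*w^2 - 1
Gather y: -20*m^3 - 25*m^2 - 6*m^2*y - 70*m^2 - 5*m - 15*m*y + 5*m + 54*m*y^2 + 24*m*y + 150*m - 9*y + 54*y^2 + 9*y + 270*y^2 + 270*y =-20*m^3 - 95*m^2 + 150*m + y^2*(54*m + 324) + y*(-6*m^2 + 9*m + 270)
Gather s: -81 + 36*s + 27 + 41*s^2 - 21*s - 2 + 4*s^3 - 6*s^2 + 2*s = 4*s^3 + 35*s^2 + 17*s - 56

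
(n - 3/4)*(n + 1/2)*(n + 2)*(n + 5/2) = n^4 + 17*n^3/4 + 7*n^2/2 - 47*n/16 - 15/8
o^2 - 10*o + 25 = (o - 5)^2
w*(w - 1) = w^2 - w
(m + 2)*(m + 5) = m^2 + 7*m + 10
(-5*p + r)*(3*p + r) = -15*p^2 - 2*p*r + r^2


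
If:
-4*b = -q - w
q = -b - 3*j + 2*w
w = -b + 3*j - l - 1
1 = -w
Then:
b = q/4 - 1/4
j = -5*q/12 - 7/12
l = -3*q/2 - 3/2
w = -1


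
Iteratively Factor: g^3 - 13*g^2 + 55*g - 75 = (g - 5)*(g^2 - 8*g + 15) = (g - 5)^2*(g - 3)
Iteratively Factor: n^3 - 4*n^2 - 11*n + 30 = (n + 3)*(n^2 - 7*n + 10) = (n - 2)*(n + 3)*(n - 5)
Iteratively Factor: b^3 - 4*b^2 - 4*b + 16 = (b - 4)*(b^2 - 4) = (b - 4)*(b - 2)*(b + 2)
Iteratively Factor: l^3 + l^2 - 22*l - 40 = (l - 5)*(l^2 + 6*l + 8) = (l - 5)*(l + 2)*(l + 4)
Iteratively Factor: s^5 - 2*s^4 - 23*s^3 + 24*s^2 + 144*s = (s - 4)*(s^4 + 2*s^3 - 15*s^2 - 36*s) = s*(s - 4)*(s^3 + 2*s^2 - 15*s - 36) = s*(s - 4)*(s + 3)*(s^2 - s - 12) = s*(s - 4)*(s + 3)^2*(s - 4)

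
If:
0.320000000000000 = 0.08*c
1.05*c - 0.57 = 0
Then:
No Solution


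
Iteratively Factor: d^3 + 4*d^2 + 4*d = (d + 2)*(d^2 + 2*d) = (d + 2)^2*(d)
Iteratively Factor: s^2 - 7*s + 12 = (s - 3)*(s - 4)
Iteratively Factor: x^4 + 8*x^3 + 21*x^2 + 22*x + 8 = (x + 4)*(x^3 + 4*x^2 + 5*x + 2) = (x + 1)*(x + 4)*(x^2 + 3*x + 2) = (x + 1)^2*(x + 4)*(x + 2)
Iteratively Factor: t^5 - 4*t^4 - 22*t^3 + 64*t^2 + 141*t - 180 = (t - 5)*(t^4 + t^3 - 17*t^2 - 21*t + 36) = (t - 5)*(t - 4)*(t^3 + 5*t^2 + 3*t - 9) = (t - 5)*(t - 4)*(t + 3)*(t^2 + 2*t - 3) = (t - 5)*(t - 4)*(t + 3)^2*(t - 1)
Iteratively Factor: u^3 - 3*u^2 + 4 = (u - 2)*(u^2 - u - 2) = (u - 2)*(u + 1)*(u - 2)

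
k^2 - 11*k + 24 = (k - 8)*(k - 3)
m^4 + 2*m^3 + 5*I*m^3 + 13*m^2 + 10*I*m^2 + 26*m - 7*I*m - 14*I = (m + 2)*(m - I)^2*(m + 7*I)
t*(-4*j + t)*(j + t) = -4*j^2*t - 3*j*t^2 + t^3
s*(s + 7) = s^2 + 7*s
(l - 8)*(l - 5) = l^2 - 13*l + 40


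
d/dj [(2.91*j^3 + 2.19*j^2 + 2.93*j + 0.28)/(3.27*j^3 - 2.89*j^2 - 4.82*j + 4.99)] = (-3.5527136788005e-15*j^5 - 15.5712*j^4 - 47.2146*j^3 + 38.7278*j^2 + 23.4746*j + 15.9703)/(10.6929*j^6 - 18.9006*j^5 - 23.1707*j^4 + 60.4942*j^3 - 5.6098*j^2 - 48.1036*j + 24.9001)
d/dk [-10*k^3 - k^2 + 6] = 2*k*(-15*k - 1)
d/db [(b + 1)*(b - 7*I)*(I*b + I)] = I*(b + 1)*(3*b + 1 - 14*I)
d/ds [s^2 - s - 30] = 2*s - 1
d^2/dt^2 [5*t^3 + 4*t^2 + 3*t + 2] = 30*t + 8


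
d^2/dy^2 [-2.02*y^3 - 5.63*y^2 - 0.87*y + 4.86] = -12.12*y - 11.26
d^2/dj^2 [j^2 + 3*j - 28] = 2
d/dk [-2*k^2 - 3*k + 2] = -4*k - 3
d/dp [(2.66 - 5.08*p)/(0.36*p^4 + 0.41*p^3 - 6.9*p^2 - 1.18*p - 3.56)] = (5.4864*p^4 + 0.3352*p^3 - 38.3238*p^2 + 36.708*p + 21.2236)/(0.1296*p^8 + 0.2952*p^7 - 4.7999*p^6 - 6.5076*p^5 + 44.0792*p^4 + 13.3648*p^3 + 50.5204*p^2 + 8.4016*p + 12.6736)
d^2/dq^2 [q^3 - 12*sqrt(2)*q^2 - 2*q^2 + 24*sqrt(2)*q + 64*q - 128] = 6*q - 24*sqrt(2) - 4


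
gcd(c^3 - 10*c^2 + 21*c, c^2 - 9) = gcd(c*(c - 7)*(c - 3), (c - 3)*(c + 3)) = c - 3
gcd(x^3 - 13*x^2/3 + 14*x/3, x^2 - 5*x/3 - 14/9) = x - 7/3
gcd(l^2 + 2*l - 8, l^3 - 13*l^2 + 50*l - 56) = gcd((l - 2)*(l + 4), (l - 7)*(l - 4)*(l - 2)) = l - 2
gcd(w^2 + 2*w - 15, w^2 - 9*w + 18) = w - 3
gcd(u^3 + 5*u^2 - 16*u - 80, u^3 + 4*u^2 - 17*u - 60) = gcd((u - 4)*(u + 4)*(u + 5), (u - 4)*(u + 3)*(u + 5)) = u^2 + u - 20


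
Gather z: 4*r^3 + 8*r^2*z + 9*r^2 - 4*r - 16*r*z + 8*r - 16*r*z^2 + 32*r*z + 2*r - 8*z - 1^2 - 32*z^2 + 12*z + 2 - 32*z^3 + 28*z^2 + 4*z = 4*r^3 + 9*r^2 + 6*r - 32*z^3 + z^2*(-16*r - 4) + z*(8*r^2 + 16*r + 8) + 1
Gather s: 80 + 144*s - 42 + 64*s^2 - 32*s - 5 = 64*s^2 + 112*s + 33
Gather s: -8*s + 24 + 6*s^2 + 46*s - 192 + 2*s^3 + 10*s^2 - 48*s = 2*s^3 + 16*s^2 - 10*s - 168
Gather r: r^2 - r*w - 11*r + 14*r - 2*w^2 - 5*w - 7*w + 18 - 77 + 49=r^2 + r*(3 - w) - 2*w^2 - 12*w - 10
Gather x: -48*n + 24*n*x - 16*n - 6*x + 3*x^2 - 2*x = -64*n + 3*x^2 + x*(24*n - 8)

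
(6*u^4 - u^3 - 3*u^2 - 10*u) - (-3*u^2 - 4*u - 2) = 6*u^4 - u^3 - 6*u + 2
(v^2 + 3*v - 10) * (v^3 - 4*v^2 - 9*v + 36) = v^5 - v^4 - 31*v^3 + 49*v^2 + 198*v - 360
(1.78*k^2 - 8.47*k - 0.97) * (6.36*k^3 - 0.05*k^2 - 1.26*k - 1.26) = 11.3208*k^5 - 53.9582*k^4 - 7.9885*k^3 + 8.4779*k^2 + 11.8944*k + 1.2222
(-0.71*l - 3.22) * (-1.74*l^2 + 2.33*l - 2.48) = 1.2354*l^3 + 3.9485*l^2 - 5.7418*l + 7.9856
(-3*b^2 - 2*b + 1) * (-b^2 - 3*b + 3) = 3*b^4 + 11*b^3 - 4*b^2 - 9*b + 3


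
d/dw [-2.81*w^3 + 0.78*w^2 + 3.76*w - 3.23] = -8.43*w^2 + 1.56*w + 3.76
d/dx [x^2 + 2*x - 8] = 2*x + 2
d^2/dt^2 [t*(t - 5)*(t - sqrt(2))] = 6*t - 10 - 2*sqrt(2)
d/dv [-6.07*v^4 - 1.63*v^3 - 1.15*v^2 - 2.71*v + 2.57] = -24.28*v^3 - 4.89*v^2 - 2.3*v - 2.71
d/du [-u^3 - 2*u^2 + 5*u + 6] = -3*u^2 - 4*u + 5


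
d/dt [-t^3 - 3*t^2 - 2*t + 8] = -3*t^2 - 6*t - 2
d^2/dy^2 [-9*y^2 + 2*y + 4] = -18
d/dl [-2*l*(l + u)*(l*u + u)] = 2*u*(-3*l^2 - 2*l*u - 2*l - u)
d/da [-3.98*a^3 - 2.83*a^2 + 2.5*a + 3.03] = -11.94*a^2 - 5.66*a + 2.5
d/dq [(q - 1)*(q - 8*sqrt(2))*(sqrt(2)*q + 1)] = 3*sqrt(2)*q^2 - 30*q - 2*sqrt(2)*q - 8*sqrt(2) + 15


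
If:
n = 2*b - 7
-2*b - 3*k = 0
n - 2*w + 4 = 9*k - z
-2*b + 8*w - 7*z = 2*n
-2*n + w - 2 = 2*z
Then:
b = 19/26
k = -19/39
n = -72/13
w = 64/13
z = 7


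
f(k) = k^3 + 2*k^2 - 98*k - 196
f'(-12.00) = 286.00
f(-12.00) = -460.00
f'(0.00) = -98.00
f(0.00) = -196.00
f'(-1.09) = -98.80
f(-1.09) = -88.10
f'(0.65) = -94.13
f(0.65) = -258.58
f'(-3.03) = -82.58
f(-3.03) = 91.48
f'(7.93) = 122.37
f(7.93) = -348.69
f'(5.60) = 18.48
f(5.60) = -506.46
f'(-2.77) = -86.06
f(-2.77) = 69.55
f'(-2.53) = -88.92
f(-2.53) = 48.55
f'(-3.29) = -78.69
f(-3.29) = 112.46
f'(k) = 3*k^2 + 4*k - 98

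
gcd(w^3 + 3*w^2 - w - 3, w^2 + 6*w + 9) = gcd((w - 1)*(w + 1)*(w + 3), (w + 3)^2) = w + 3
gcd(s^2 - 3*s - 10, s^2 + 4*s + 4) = s + 2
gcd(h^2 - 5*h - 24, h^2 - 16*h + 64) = h - 8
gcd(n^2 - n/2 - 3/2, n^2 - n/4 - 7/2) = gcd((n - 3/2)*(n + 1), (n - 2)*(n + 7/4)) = 1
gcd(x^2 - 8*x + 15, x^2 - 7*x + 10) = x - 5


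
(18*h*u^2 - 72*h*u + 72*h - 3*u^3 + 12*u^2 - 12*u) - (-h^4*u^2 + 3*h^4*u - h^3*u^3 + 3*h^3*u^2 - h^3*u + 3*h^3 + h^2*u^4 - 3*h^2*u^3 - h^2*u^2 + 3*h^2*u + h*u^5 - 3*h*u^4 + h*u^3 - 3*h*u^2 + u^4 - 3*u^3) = h^4*u^2 - 3*h^4*u + h^3*u^3 - 3*h^3*u^2 + h^3*u - 3*h^3 - h^2*u^4 + 3*h^2*u^3 + h^2*u^2 - 3*h^2*u - h*u^5 + 3*h*u^4 - h*u^3 + 21*h*u^2 - 72*h*u + 72*h - u^4 + 12*u^2 - 12*u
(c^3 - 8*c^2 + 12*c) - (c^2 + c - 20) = c^3 - 9*c^2 + 11*c + 20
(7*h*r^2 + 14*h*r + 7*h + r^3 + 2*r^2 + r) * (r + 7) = 7*h*r^3 + 63*h*r^2 + 105*h*r + 49*h + r^4 + 9*r^3 + 15*r^2 + 7*r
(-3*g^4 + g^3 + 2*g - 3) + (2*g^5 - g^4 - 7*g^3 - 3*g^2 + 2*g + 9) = 2*g^5 - 4*g^4 - 6*g^3 - 3*g^2 + 4*g + 6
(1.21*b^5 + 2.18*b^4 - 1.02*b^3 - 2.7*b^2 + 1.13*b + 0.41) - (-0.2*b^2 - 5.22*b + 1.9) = 1.21*b^5 + 2.18*b^4 - 1.02*b^3 - 2.5*b^2 + 6.35*b - 1.49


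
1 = 1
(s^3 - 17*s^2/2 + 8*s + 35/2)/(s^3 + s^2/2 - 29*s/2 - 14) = (2*s^2 - 19*s + 35)/(2*s^2 - s - 28)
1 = 1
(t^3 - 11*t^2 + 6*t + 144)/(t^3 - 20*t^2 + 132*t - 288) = (t + 3)/(t - 6)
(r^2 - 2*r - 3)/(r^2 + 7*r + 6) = (r - 3)/(r + 6)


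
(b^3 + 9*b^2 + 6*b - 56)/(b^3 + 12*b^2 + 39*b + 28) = (b - 2)/(b + 1)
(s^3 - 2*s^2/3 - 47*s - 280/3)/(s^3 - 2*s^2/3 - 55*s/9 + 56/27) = 9*(s^2 - 3*s - 40)/(9*s^2 - 27*s + 8)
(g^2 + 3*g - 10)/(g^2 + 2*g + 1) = (g^2 + 3*g - 10)/(g^2 + 2*g + 1)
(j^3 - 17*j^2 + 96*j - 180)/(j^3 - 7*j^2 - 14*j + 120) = (j - 6)/(j + 4)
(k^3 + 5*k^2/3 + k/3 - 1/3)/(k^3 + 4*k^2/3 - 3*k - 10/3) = (3*k^2 + 2*k - 1)/(3*k^2 + k - 10)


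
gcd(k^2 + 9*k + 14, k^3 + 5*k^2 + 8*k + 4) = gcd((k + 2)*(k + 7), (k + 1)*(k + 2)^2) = k + 2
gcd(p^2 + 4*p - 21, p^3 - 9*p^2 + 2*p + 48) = p - 3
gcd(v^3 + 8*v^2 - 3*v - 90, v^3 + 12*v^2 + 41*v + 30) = v^2 + 11*v + 30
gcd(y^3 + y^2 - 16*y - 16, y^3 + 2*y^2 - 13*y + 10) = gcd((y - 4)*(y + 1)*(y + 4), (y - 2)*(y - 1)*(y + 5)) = 1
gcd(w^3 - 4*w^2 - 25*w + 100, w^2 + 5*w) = w + 5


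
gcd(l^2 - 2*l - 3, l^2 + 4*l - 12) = 1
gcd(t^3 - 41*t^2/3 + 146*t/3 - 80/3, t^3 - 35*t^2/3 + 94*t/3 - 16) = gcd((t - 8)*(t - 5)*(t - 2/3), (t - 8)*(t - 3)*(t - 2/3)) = t^2 - 26*t/3 + 16/3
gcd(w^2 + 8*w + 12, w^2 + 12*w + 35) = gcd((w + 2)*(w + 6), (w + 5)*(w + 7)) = 1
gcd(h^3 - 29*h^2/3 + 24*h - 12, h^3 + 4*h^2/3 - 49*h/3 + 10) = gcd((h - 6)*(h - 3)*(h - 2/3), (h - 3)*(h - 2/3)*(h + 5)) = h^2 - 11*h/3 + 2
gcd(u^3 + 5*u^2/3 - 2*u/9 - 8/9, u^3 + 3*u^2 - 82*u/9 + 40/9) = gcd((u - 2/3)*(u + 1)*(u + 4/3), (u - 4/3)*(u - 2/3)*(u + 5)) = u - 2/3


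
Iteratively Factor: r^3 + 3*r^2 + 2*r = (r + 1)*(r^2 + 2*r) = (r + 1)*(r + 2)*(r)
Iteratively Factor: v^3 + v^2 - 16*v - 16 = (v + 4)*(v^2 - 3*v - 4) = (v + 1)*(v + 4)*(v - 4)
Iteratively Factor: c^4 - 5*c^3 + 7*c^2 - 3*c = (c - 1)*(c^3 - 4*c^2 + 3*c) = (c - 3)*(c - 1)*(c^2 - c) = (c - 3)*(c - 1)^2*(c)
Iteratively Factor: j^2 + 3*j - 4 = (j + 4)*(j - 1)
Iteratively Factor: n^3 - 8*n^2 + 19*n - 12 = (n - 1)*(n^2 - 7*n + 12) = (n - 3)*(n - 1)*(n - 4)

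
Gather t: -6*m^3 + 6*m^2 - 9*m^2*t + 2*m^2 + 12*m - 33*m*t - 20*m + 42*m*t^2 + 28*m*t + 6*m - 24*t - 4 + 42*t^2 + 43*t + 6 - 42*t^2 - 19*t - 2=-6*m^3 + 8*m^2 + 42*m*t^2 - 2*m + t*(-9*m^2 - 5*m)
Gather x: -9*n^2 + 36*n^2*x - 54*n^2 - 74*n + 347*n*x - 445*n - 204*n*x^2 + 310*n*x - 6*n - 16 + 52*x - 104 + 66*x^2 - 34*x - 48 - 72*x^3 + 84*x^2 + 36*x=-63*n^2 - 525*n - 72*x^3 + x^2*(150 - 204*n) + x*(36*n^2 + 657*n + 54) - 168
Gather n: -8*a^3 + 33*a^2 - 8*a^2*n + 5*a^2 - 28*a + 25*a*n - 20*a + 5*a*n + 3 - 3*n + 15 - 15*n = -8*a^3 + 38*a^2 - 48*a + n*(-8*a^2 + 30*a - 18) + 18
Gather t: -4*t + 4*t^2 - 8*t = 4*t^2 - 12*t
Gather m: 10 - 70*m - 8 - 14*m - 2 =-84*m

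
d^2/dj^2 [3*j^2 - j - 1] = 6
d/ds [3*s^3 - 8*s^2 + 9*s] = 9*s^2 - 16*s + 9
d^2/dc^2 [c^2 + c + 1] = 2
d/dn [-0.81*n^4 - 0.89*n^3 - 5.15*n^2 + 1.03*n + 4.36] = -3.24*n^3 - 2.67*n^2 - 10.3*n + 1.03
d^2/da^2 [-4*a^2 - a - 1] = -8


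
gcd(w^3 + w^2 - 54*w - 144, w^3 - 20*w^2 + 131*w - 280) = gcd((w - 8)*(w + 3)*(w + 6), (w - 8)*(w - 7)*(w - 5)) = w - 8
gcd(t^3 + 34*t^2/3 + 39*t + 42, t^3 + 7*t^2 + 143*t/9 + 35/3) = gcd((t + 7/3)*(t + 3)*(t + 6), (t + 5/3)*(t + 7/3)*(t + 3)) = t^2 + 16*t/3 + 7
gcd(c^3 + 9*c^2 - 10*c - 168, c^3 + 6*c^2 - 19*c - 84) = c^2 + 3*c - 28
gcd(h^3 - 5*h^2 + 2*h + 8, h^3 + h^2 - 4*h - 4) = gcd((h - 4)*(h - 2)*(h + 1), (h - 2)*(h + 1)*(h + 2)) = h^2 - h - 2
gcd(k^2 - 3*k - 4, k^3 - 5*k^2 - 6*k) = k + 1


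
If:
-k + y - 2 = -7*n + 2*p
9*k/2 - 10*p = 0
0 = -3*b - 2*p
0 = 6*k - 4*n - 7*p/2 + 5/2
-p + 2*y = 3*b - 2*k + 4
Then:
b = 210/739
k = -700/739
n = -625/1478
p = -315/739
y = 4671/1478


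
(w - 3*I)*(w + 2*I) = w^2 - I*w + 6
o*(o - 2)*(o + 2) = o^3 - 4*o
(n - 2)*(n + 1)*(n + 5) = n^3 + 4*n^2 - 7*n - 10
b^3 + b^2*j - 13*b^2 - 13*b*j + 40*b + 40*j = (b - 8)*(b - 5)*(b + j)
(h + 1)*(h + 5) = h^2 + 6*h + 5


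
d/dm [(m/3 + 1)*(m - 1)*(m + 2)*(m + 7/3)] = 4*m^3/3 + 19*m^2/3 + 62*m/9 - 11/9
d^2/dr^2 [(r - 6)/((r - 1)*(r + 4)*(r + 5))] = 2*(3*r^5 - 12*r^4 - 331*r^3 - 1230*r^2 - 1464*r - 1466)/(r^9 + 24*r^8 + 225*r^7 + 980*r^6 + 1515*r^5 - 2256*r^4 - 8029*r^3 + 2340*r^2 + 13200*r - 8000)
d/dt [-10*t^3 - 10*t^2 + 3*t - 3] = -30*t^2 - 20*t + 3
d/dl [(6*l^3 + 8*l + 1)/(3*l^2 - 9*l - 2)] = (18*l^4 - 108*l^3 - 60*l^2 - 6*l - 7)/(9*l^4 - 54*l^3 + 69*l^2 + 36*l + 4)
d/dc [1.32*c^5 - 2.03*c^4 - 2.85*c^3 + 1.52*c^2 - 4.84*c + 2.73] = 6.6*c^4 - 8.12*c^3 - 8.55*c^2 + 3.04*c - 4.84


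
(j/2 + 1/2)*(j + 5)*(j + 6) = j^3/2 + 6*j^2 + 41*j/2 + 15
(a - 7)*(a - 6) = a^2 - 13*a + 42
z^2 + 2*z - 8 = (z - 2)*(z + 4)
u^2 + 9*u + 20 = (u + 4)*(u + 5)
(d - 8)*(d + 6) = d^2 - 2*d - 48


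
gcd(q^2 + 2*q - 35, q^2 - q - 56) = q + 7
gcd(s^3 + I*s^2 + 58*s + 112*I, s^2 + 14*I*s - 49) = s + 7*I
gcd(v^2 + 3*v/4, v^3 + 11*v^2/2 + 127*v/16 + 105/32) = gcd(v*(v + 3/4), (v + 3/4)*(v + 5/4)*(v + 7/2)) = v + 3/4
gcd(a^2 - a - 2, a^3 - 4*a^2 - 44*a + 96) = a - 2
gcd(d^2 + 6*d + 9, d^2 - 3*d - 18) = d + 3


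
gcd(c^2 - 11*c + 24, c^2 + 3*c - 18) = c - 3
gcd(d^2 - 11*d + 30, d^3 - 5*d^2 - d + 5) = d - 5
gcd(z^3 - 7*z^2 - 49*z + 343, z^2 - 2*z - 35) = z - 7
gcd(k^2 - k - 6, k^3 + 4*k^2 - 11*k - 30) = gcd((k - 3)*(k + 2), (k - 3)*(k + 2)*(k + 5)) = k^2 - k - 6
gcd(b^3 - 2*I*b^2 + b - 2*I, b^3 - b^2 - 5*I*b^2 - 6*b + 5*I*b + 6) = b - 2*I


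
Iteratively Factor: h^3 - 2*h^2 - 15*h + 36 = (h - 3)*(h^2 + h - 12) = (h - 3)*(h + 4)*(h - 3)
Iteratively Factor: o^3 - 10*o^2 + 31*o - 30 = (o - 3)*(o^2 - 7*o + 10) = (o - 3)*(o - 2)*(o - 5)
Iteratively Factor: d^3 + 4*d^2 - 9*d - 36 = (d - 3)*(d^2 + 7*d + 12) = (d - 3)*(d + 4)*(d + 3)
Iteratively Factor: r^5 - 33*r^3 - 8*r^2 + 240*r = (r - 5)*(r^4 + 5*r^3 - 8*r^2 - 48*r) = (r - 5)*(r - 3)*(r^3 + 8*r^2 + 16*r) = r*(r - 5)*(r - 3)*(r^2 + 8*r + 16) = r*(r - 5)*(r - 3)*(r + 4)*(r + 4)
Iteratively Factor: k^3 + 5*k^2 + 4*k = (k)*(k^2 + 5*k + 4) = k*(k + 4)*(k + 1)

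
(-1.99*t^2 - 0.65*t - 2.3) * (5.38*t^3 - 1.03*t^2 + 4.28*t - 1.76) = -10.7062*t^5 - 1.4473*t^4 - 20.2217*t^3 + 3.0894*t^2 - 8.7*t + 4.048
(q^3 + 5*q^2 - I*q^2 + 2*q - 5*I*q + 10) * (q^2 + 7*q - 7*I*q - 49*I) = q^5 + 12*q^4 - 8*I*q^4 + 30*q^3 - 96*I*q^3 - 60*q^2 - 294*I*q^2 - 175*q - 168*I*q - 490*I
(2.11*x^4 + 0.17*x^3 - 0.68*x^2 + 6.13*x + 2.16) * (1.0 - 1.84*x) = -3.8824*x^5 + 1.7972*x^4 + 1.4212*x^3 - 11.9592*x^2 + 2.1556*x + 2.16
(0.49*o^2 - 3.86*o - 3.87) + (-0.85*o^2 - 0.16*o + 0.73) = -0.36*o^2 - 4.02*o - 3.14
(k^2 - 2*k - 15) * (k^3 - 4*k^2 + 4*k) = k^5 - 6*k^4 - 3*k^3 + 52*k^2 - 60*k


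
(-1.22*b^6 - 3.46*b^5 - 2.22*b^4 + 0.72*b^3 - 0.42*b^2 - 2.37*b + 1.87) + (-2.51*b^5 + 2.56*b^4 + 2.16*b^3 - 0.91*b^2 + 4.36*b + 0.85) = -1.22*b^6 - 5.97*b^5 + 0.34*b^4 + 2.88*b^3 - 1.33*b^2 + 1.99*b + 2.72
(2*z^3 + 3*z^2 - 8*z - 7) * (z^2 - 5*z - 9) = 2*z^5 - 7*z^4 - 41*z^3 + 6*z^2 + 107*z + 63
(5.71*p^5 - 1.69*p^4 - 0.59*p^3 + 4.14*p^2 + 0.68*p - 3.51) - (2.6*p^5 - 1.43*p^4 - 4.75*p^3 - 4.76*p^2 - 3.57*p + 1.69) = 3.11*p^5 - 0.26*p^4 + 4.16*p^3 + 8.9*p^2 + 4.25*p - 5.2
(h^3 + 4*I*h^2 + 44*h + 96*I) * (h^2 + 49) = h^5 + 4*I*h^4 + 93*h^3 + 292*I*h^2 + 2156*h + 4704*I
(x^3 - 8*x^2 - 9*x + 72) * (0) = 0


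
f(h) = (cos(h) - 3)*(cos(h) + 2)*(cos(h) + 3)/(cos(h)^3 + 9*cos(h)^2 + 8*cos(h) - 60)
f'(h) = (cos(h) - 3)*(cos(h) + 2)*(cos(h) + 3)*(3*sin(h)*cos(h)^2 + 18*sin(h)*cos(h) + 8*sin(h))/(cos(h)^3 + 9*cos(h)^2 + 8*cos(h) - 60)^2 - (cos(h) - 3)*(cos(h) + 2)*sin(h)/(cos(h)^3 + 9*cos(h)^2 + 8*cos(h) - 60) - (cos(h) - 3)*(cos(h) + 3)*sin(h)/(cos(h)^3 + 9*cos(h)^2 + 8*cos(h) - 60) - (cos(h) + 2)*(cos(h) + 3)*sin(h)/(cos(h)^3 + 9*cos(h)^2 + 8*cos(h) - 60) = (-7*cos(h)^4 - 34*cos(h)^3 + 29*cos(h)^2 - 84*cos(h) - 684)*sin(h)/((cos(h) - 2)^2*(cos(h) + 5)^2*(cos(h) + 6)^2)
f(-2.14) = 0.21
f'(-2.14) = 0.14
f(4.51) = 0.26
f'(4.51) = 0.17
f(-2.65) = 0.15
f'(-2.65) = 0.07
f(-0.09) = 0.57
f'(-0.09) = 0.04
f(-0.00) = 0.57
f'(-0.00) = 0.00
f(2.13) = 0.21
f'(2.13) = -0.14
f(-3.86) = 0.17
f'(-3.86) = -0.10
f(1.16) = 0.38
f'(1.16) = -0.21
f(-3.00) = 0.13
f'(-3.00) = 0.02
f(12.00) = 0.51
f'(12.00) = 0.19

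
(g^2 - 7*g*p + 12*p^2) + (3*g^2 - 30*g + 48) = 4*g^2 - 7*g*p - 30*g + 12*p^2 + 48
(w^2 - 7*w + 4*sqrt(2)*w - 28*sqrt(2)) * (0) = 0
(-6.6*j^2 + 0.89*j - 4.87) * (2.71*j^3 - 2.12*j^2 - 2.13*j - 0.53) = -17.886*j^5 + 16.4039*j^4 - 1.0265*j^3 + 11.9267*j^2 + 9.9014*j + 2.5811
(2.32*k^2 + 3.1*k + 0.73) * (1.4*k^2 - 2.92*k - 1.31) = 3.248*k^4 - 2.4344*k^3 - 11.0692*k^2 - 6.1926*k - 0.9563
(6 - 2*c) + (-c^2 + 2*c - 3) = 3 - c^2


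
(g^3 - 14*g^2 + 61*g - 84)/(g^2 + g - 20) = (g^2 - 10*g + 21)/(g + 5)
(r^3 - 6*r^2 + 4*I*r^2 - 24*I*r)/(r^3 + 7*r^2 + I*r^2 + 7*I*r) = (r^2 + r*(-6 + 4*I) - 24*I)/(r^2 + r*(7 + I) + 7*I)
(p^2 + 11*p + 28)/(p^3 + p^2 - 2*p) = (p^2 + 11*p + 28)/(p*(p^2 + p - 2))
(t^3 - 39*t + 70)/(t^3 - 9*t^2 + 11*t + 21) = (t^3 - 39*t + 70)/(t^3 - 9*t^2 + 11*t + 21)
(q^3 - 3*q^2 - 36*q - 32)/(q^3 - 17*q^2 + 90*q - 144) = (q^2 + 5*q + 4)/(q^2 - 9*q + 18)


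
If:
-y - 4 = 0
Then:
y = -4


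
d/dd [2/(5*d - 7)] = -10/(5*d - 7)^2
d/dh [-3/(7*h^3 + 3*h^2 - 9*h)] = 9*(7*h^2 + 2*h - 3)/(h^2*(7*h^2 + 3*h - 9)^2)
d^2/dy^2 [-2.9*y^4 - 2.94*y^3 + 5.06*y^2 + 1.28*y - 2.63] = -34.8*y^2 - 17.64*y + 10.12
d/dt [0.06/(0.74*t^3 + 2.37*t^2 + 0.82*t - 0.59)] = (-0.1332*t^2 - 0.2844*t - 0.0492)/(0.74*t^3 + 2.37*t^2 + 0.82*t - 0.59)^2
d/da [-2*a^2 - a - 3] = -4*a - 1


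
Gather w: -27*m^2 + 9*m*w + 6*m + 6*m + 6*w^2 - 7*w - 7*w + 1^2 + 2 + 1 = -27*m^2 + 12*m + 6*w^2 + w*(9*m - 14) + 4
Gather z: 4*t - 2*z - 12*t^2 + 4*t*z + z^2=-12*t^2 + 4*t + z^2 + z*(4*t - 2)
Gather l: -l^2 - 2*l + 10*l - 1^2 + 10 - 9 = -l^2 + 8*l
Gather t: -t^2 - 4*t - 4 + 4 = -t^2 - 4*t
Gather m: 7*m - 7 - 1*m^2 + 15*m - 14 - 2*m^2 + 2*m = -3*m^2 + 24*m - 21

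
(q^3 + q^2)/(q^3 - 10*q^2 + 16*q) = q*(q + 1)/(q^2 - 10*q + 16)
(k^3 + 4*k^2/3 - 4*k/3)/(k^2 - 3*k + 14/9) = 3*k*(k + 2)/(3*k - 7)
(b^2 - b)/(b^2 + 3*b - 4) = b/(b + 4)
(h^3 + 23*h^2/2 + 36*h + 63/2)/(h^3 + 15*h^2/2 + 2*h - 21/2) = (h + 3)/(h - 1)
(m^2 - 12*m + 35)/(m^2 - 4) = (m^2 - 12*m + 35)/(m^2 - 4)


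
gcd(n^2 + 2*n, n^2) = n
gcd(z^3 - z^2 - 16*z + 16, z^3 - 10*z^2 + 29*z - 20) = z^2 - 5*z + 4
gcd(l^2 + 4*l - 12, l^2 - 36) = l + 6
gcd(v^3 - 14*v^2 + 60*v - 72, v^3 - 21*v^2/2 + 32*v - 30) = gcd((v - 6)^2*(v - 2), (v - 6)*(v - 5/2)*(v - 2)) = v^2 - 8*v + 12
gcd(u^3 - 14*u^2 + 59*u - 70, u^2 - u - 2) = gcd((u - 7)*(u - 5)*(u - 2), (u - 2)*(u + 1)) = u - 2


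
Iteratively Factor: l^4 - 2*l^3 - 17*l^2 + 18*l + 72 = (l - 3)*(l^3 + l^2 - 14*l - 24) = (l - 3)*(l + 3)*(l^2 - 2*l - 8) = (l - 4)*(l - 3)*(l + 3)*(l + 2)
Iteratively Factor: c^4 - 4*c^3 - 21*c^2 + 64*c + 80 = (c + 1)*(c^3 - 5*c^2 - 16*c + 80) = (c - 4)*(c + 1)*(c^2 - c - 20) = (c - 4)*(c + 1)*(c + 4)*(c - 5)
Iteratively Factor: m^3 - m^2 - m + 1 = (m + 1)*(m^2 - 2*m + 1) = (m - 1)*(m + 1)*(m - 1)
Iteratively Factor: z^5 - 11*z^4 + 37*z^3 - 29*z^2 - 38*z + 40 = (z + 1)*(z^4 - 12*z^3 + 49*z^2 - 78*z + 40) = (z - 5)*(z + 1)*(z^3 - 7*z^2 + 14*z - 8) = (z - 5)*(z - 1)*(z + 1)*(z^2 - 6*z + 8) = (z - 5)*(z - 4)*(z - 1)*(z + 1)*(z - 2)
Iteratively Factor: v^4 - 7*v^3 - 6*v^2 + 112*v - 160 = (v - 2)*(v^3 - 5*v^2 - 16*v + 80) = (v - 5)*(v - 2)*(v^2 - 16) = (v - 5)*(v - 2)*(v + 4)*(v - 4)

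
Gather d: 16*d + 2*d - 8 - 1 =18*d - 9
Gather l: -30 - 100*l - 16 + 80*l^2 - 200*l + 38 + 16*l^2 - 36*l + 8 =96*l^2 - 336*l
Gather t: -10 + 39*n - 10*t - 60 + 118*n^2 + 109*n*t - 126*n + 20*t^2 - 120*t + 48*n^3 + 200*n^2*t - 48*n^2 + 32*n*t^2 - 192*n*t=48*n^3 + 70*n^2 - 87*n + t^2*(32*n + 20) + t*(200*n^2 - 83*n - 130) - 70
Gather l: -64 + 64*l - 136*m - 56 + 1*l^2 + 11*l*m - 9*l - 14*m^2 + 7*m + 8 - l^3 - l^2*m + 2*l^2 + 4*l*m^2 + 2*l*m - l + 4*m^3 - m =-l^3 + l^2*(3 - m) + l*(4*m^2 + 13*m + 54) + 4*m^3 - 14*m^2 - 130*m - 112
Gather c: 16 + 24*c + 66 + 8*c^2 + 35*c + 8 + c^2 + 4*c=9*c^2 + 63*c + 90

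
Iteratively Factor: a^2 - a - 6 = (a - 3)*(a + 2)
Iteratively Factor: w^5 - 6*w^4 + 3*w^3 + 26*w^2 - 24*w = (w - 1)*(w^4 - 5*w^3 - 2*w^2 + 24*w) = w*(w - 1)*(w^3 - 5*w^2 - 2*w + 24) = w*(w - 4)*(w - 1)*(w^2 - w - 6) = w*(w - 4)*(w - 3)*(w - 1)*(w + 2)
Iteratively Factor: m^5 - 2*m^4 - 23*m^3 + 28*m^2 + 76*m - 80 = (m + 4)*(m^4 - 6*m^3 + m^2 + 24*m - 20) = (m - 2)*(m + 4)*(m^3 - 4*m^2 - 7*m + 10) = (m - 2)*(m - 1)*(m + 4)*(m^2 - 3*m - 10) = (m - 5)*(m - 2)*(m - 1)*(m + 4)*(m + 2)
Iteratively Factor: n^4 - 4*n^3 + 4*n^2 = (n - 2)*(n^3 - 2*n^2) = (n - 2)^2*(n^2) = n*(n - 2)^2*(n)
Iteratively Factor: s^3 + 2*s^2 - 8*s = (s - 2)*(s^2 + 4*s) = s*(s - 2)*(s + 4)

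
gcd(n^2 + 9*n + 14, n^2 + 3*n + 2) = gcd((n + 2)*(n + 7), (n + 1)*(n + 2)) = n + 2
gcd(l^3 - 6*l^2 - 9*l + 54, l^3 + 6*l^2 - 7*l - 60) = l - 3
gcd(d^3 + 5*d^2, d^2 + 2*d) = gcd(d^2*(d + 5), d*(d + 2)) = d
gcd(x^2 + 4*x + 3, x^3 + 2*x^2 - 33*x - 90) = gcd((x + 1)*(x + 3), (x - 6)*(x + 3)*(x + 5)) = x + 3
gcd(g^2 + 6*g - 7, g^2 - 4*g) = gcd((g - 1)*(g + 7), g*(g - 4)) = 1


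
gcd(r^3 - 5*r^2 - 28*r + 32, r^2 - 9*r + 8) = r^2 - 9*r + 8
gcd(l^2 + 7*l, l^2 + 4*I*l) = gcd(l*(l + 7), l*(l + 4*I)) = l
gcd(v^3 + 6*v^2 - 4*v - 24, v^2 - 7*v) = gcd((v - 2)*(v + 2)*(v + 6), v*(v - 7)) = 1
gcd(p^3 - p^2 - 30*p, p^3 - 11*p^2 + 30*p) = p^2 - 6*p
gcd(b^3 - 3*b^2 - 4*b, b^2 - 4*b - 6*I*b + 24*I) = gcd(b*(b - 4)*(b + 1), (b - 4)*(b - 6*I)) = b - 4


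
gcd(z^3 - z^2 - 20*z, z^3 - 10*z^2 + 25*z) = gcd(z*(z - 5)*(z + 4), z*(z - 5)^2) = z^2 - 5*z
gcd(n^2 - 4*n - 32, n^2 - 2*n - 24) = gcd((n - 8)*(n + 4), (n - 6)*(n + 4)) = n + 4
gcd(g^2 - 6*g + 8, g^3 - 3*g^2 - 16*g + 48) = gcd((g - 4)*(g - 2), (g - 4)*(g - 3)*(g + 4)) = g - 4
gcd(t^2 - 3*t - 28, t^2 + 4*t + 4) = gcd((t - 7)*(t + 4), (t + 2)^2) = 1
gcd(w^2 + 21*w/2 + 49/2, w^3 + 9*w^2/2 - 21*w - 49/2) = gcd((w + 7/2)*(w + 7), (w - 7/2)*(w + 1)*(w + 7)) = w + 7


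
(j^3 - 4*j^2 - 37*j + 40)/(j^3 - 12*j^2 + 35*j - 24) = (j + 5)/(j - 3)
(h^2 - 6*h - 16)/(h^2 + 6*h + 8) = (h - 8)/(h + 4)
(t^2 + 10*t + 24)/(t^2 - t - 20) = (t + 6)/(t - 5)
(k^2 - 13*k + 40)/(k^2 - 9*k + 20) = (k - 8)/(k - 4)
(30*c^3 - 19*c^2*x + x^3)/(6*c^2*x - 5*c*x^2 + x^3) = (5*c + x)/x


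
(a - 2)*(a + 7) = a^2 + 5*a - 14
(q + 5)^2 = q^2 + 10*q + 25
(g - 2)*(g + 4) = g^2 + 2*g - 8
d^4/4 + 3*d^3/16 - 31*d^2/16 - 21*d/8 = d*(d/4 + 1/2)*(d - 3)*(d + 7/4)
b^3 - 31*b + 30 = (b - 5)*(b - 1)*(b + 6)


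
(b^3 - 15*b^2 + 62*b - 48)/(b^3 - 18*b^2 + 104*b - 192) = (b - 1)/(b - 4)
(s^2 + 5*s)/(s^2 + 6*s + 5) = s/(s + 1)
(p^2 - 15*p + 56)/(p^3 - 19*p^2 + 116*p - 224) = 1/(p - 4)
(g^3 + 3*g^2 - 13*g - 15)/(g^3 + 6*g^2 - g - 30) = (g^2 - 2*g - 3)/(g^2 + g - 6)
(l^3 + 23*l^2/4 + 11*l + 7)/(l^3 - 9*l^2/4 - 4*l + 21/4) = (l^2 + 4*l + 4)/(l^2 - 4*l + 3)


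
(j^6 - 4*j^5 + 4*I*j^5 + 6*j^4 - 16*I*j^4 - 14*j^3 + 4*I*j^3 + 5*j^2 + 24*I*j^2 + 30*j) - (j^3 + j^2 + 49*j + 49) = j^6 - 4*j^5 + 4*I*j^5 + 6*j^4 - 16*I*j^4 - 15*j^3 + 4*I*j^3 + 4*j^2 + 24*I*j^2 - 19*j - 49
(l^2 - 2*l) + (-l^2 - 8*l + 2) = 2 - 10*l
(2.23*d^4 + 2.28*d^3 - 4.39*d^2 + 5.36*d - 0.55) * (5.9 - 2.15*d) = -4.7945*d^5 + 8.255*d^4 + 22.8905*d^3 - 37.425*d^2 + 32.8065*d - 3.245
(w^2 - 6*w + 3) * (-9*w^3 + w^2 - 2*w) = -9*w^5 + 55*w^4 - 35*w^3 + 15*w^2 - 6*w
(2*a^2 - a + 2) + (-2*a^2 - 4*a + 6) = 8 - 5*a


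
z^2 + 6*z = z*(z + 6)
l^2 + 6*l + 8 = (l + 2)*(l + 4)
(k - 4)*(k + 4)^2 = k^3 + 4*k^2 - 16*k - 64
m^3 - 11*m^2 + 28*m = m*(m - 7)*(m - 4)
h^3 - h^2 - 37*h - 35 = (h - 7)*(h + 1)*(h + 5)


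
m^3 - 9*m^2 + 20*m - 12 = (m - 6)*(m - 2)*(m - 1)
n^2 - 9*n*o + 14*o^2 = (n - 7*o)*(n - 2*o)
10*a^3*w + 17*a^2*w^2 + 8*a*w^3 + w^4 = w*(a + w)*(2*a + w)*(5*a + w)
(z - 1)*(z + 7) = z^2 + 6*z - 7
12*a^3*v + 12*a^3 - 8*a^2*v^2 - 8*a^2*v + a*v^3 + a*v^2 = (-6*a + v)*(-2*a + v)*(a*v + a)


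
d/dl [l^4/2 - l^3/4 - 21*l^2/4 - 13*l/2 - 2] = 2*l^3 - 3*l^2/4 - 21*l/2 - 13/2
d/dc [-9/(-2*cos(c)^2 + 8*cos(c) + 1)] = 36*(cos(c) - 2)*sin(c)/(8*cos(c) - cos(2*c))^2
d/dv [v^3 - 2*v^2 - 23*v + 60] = 3*v^2 - 4*v - 23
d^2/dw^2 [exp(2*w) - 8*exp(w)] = 4*(exp(w) - 2)*exp(w)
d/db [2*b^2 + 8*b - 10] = 4*b + 8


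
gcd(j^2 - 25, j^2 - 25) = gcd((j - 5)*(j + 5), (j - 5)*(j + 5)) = j^2 - 25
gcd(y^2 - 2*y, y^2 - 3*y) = y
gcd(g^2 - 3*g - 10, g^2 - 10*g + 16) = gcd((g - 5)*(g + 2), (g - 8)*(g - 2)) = 1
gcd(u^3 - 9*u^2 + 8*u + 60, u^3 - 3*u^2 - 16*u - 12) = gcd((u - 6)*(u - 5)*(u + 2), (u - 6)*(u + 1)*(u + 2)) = u^2 - 4*u - 12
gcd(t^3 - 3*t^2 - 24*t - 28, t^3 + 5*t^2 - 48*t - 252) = t - 7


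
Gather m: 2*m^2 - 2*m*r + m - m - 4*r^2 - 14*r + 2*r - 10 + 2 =2*m^2 - 2*m*r - 4*r^2 - 12*r - 8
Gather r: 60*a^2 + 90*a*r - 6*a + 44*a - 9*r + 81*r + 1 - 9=60*a^2 + 38*a + r*(90*a + 72) - 8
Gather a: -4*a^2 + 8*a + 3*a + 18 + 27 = -4*a^2 + 11*a + 45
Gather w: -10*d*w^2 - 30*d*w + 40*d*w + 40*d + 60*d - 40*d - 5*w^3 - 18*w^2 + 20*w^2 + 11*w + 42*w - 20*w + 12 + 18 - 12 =60*d - 5*w^3 + w^2*(2 - 10*d) + w*(10*d + 33) + 18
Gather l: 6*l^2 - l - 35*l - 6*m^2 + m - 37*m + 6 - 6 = 6*l^2 - 36*l - 6*m^2 - 36*m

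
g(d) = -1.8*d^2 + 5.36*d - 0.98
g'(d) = 5.36 - 3.6*d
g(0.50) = 1.25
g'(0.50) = 3.56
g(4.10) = -9.26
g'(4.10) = -9.40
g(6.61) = -44.20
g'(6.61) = -18.44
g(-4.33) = -57.94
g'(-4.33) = 20.95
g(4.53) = -13.64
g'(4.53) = -10.95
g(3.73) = -6.03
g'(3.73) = -8.07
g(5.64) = -28.01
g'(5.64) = -14.94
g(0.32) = 0.55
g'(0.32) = 4.21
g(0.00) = -0.98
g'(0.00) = 5.36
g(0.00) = -0.98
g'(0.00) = 5.36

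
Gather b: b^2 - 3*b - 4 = b^2 - 3*b - 4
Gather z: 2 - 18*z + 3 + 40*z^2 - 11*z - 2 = 40*z^2 - 29*z + 3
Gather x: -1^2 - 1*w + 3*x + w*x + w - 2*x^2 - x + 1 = -2*x^2 + x*(w + 2)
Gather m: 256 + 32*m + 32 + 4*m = 36*m + 288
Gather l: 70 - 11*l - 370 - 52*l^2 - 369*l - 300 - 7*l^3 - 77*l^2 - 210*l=-7*l^3 - 129*l^2 - 590*l - 600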